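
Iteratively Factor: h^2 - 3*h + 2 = (h - 1)*(h - 2)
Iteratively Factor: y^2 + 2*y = (y)*(y + 2)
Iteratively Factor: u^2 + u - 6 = (u + 3)*(u - 2)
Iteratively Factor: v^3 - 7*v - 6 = (v + 2)*(v^2 - 2*v - 3) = (v - 3)*(v + 2)*(v + 1)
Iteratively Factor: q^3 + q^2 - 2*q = (q - 1)*(q^2 + 2*q) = q*(q - 1)*(q + 2)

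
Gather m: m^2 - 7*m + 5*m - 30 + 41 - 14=m^2 - 2*m - 3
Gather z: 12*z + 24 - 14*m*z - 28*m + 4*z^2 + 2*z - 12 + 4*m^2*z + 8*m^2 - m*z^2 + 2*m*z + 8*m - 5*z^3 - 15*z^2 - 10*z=8*m^2 - 20*m - 5*z^3 + z^2*(-m - 11) + z*(4*m^2 - 12*m + 4) + 12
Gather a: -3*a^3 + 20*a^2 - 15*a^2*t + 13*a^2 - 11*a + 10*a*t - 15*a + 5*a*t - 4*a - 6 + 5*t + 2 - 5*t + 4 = -3*a^3 + a^2*(33 - 15*t) + a*(15*t - 30)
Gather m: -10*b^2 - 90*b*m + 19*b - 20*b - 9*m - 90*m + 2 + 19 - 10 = -10*b^2 - b + m*(-90*b - 99) + 11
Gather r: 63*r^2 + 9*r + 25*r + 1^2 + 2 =63*r^2 + 34*r + 3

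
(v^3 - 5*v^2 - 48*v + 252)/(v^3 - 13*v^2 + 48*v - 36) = (v + 7)/(v - 1)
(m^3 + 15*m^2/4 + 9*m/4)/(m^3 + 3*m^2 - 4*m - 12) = m*(4*m + 3)/(4*(m^2 - 4))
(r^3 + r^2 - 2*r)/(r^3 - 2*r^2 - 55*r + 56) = r*(r + 2)/(r^2 - r - 56)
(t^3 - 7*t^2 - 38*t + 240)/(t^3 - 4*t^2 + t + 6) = (t^3 - 7*t^2 - 38*t + 240)/(t^3 - 4*t^2 + t + 6)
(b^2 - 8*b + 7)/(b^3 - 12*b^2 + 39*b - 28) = 1/(b - 4)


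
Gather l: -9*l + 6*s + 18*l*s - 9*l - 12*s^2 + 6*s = l*(18*s - 18) - 12*s^2 + 12*s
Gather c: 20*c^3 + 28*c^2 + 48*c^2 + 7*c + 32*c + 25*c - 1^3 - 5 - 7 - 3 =20*c^3 + 76*c^2 + 64*c - 16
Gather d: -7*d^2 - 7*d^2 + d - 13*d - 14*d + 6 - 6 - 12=-14*d^2 - 26*d - 12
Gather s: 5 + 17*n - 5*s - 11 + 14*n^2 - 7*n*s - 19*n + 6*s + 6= 14*n^2 - 2*n + s*(1 - 7*n)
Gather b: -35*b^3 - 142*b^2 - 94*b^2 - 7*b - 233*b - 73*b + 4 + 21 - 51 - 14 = -35*b^3 - 236*b^2 - 313*b - 40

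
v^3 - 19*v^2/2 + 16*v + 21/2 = (v - 7)*(v - 3)*(v + 1/2)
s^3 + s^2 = s^2*(s + 1)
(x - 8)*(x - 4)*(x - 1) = x^3 - 13*x^2 + 44*x - 32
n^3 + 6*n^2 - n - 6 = (n - 1)*(n + 1)*(n + 6)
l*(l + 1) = l^2 + l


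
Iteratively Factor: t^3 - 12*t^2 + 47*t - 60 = (t - 3)*(t^2 - 9*t + 20) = (t - 4)*(t - 3)*(t - 5)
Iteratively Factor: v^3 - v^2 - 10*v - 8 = (v - 4)*(v^2 + 3*v + 2) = (v - 4)*(v + 1)*(v + 2)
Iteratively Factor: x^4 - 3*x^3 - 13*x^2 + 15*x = (x - 1)*(x^3 - 2*x^2 - 15*x) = (x - 5)*(x - 1)*(x^2 + 3*x) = (x - 5)*(x - 1)*(x + 3)*(x)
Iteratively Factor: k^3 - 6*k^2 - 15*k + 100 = (k - 5)*(k^2 - k - 20) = (k - 5)*(k + 4)*(k - 5)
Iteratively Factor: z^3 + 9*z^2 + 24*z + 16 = (z + 4)*(z^2 + 5*z + 4) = (z + 4)^2*(z + 1)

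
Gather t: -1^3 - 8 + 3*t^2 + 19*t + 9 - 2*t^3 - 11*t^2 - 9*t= -2*t^3 - 8*t^2 + 10*t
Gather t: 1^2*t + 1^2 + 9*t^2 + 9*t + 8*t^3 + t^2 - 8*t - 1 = 8*t^3 + 10*t^2 + 2*t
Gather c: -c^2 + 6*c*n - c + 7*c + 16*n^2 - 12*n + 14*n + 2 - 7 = -c^2 + c*(6*n + 6) + 16*n^2 + 2*n - 5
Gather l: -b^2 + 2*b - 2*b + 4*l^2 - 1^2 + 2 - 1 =-b^2 + 4*l^2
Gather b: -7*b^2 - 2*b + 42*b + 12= -7*b^2 + 40*b + 12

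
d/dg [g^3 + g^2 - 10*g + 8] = 3*g^2 + 2*g - 10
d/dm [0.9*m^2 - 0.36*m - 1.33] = 1.8*m - 0.36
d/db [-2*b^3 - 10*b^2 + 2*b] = -6*b^2 - 20*b + 2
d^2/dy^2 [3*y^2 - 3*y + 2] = 6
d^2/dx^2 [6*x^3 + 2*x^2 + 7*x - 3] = 36*x + 4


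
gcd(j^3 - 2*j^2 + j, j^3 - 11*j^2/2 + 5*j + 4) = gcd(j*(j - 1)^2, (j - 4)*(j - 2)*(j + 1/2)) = 1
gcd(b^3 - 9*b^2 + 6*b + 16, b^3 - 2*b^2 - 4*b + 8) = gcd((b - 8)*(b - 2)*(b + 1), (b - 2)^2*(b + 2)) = b - 2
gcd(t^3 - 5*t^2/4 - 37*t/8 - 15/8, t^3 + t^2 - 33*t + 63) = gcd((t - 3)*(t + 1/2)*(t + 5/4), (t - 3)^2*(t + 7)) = t - 3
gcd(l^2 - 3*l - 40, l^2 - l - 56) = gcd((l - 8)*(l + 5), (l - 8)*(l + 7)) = l - 8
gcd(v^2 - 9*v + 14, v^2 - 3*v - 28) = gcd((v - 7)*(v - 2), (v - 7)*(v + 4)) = v - 7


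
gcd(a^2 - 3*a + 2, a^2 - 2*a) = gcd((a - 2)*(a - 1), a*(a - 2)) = a - 2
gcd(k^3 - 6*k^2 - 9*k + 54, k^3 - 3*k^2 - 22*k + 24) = k - 6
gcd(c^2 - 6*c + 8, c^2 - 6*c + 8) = c^2 - 6*c + 8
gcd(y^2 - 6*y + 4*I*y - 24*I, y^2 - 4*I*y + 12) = 1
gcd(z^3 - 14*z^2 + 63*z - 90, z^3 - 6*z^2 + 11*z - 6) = z - 3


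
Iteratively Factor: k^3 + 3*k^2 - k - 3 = (k + 1)*(k^2 + 2*k - 3) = (k + 1)*(k + 3)*(k - 1)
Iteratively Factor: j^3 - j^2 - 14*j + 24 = (j - 2)*(j^2 + j - 12) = (j - 2)*(j + 4)*(j - 3)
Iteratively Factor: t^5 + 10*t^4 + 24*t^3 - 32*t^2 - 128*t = (t - 2)*(t^4 + 12*t^3 + 48*t^2 + 64*t) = (t - 2)*(t + 4)*(t^3 + 8*t^2 + 16*t) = (t - 2)*(t + 4)^2*(t^2 + 4*t) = (t - 2)*(t + 4)^3*(t)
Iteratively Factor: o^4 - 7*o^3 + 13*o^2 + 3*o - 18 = (o - 2)*(o^3 - 5*o^2 + 3*o + 9) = (o - 3)*(o - 2)*(o^2 - 2*o - 3) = (o - 3)*(o - 2)*(o + 1)*(o - 3)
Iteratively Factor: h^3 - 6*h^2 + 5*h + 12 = (h + 1)*(h^2 - 7*h + 12) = (h - 3)*(h + 1)*(h - 4)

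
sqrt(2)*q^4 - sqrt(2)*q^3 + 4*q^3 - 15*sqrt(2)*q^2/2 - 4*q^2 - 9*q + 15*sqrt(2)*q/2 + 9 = (q - 1)*(q - 3*sqrt(2)/2)*(q + 3*sqrt(2))*(sqrt(2)*q + 1)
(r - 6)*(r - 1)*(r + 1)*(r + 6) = r^4 - 37*r^2 + 36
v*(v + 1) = v^2 + v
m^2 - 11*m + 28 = (m - 7)*(m - 4)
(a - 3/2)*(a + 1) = a^2 - a/2 - 3/2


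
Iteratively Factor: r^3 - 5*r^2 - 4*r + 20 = (r - 2)*(r^2 - 3*r - 10) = (r - 5)*(r - 2)*(r + 2)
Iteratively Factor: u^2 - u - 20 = (u - 5)*(u + 4)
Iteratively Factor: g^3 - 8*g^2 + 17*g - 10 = (g - 2)*(g^2 - 6*g + 5) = (g - 2)*(g - 1)*(g - 5)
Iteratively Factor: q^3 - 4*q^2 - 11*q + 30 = (q + 3)*(q^2 - 7*q + 10) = (q - 5)*(q + 3)*(q - 2)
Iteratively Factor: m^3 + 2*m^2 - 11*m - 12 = (m + 4)*(m^2 - 2*m - 3) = (m - 3)*(m + 4)*(m + 1)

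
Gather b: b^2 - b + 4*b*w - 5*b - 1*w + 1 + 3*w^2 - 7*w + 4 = b^2 + b*(4*w - 6) + 3*w^2 - 8*w + 5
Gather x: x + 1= x + 1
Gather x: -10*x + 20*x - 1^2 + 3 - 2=10*x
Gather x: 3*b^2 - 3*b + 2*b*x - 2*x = 3*b^2 - 3*b + x*(2*b - 2)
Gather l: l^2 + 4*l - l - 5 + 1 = l^2 + 3*l - 4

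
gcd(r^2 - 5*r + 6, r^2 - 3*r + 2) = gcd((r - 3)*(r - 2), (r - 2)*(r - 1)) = r - 2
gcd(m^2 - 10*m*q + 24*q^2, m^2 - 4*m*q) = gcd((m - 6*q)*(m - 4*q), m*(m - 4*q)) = -m + 4*q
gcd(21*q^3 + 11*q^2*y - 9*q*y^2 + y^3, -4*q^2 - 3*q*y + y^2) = q + y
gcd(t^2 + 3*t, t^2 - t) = t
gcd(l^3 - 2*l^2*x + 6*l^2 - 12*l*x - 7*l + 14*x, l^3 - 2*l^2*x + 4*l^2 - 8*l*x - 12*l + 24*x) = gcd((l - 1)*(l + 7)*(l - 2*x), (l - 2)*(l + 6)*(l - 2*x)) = -l + 2*x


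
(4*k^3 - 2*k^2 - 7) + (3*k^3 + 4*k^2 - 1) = 7*k^3 + 2*k^2 - 8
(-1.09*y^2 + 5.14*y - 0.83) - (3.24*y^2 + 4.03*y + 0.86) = -4.33*y^2 + 1.11*y - 1.69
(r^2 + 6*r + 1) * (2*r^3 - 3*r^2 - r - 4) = 2*r^5 + 9*r^4 - 17*r^3 - 13*r^2 - 25*r - 4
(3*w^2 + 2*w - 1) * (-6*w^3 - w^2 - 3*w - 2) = -18*w^5 - 15*w^4 - 5*w^3 - 11*w^2 - w + 2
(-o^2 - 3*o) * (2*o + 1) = -2*o^3 - 7*o^2 - 3*o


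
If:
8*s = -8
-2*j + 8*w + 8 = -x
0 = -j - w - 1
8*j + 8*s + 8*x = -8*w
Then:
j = 1/5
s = -1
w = -6/5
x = 2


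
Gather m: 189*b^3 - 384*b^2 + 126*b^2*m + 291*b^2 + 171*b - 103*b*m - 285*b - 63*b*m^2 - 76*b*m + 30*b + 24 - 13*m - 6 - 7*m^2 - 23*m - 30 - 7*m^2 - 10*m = 189*b^3 - 93*b^2 - 84*b + m^2*(-63*b - 14) + m*(126*b^2 - 179*b - 46) - 12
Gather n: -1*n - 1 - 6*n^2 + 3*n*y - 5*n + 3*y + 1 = -6*n^2 + n*(3*y - 6) + 3*y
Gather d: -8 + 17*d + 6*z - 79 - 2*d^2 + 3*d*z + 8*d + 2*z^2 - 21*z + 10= -2*d^2 + d*(3*z + 25) + 2*z^2 - 15*z - 77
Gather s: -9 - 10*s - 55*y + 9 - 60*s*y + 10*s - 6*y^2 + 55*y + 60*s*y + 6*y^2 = 0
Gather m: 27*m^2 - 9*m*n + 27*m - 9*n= 27*m^2 + m*(27 - 9*n) - 9*n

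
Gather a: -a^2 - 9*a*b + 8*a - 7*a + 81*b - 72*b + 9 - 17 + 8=-a^2 + a*(1 - 9*b) + 9*b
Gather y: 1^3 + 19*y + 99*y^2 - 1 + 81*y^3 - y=81*y^3 + 99*y^2 + 18*y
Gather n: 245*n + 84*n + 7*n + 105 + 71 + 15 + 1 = 336*n + 192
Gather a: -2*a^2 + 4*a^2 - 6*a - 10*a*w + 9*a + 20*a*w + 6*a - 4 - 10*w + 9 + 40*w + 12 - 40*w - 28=2*a^2 + a*(10*w + 9) - 10*w - 11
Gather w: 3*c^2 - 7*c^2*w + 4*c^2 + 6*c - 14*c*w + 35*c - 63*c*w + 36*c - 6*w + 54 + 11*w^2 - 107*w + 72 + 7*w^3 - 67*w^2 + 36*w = 7*c^2 + 77*c + 7*w^3 - 56*w^2 + w*(-7*c^2 - 77*c - 77) + 126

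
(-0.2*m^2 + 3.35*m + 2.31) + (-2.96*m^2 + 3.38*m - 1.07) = -3.16*m^2 + 6.73*m + 1.24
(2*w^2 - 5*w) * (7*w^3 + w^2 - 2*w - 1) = 14*w^5 - 33*w^4 - 9*w^3 + 8*w^2 + 5*w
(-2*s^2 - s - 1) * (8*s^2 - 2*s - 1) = -16*s^4 - 4*s^3 - 4*s^2 + 3*s + 1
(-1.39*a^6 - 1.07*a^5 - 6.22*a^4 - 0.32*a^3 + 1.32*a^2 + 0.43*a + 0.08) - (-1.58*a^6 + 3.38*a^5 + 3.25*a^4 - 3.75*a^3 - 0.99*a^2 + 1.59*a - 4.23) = 0.19*a^6 - 4.45*a^5 - 9.47*a^4 + 3.43*a^3 + 2.31*a^2 - 1.16*a + 4.31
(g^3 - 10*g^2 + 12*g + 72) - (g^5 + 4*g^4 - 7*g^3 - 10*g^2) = -g^5 - 4*g^4 + 8*g^3 + 12*g + 72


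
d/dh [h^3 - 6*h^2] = 3*h*(h - 4)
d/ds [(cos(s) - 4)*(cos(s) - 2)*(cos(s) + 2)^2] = 2*(-2*cos(s)^3 + 3*cos(s)^2 + 12*cos(s) - 4)*sin(s)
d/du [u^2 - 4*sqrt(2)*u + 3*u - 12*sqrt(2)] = 2*u - 4*sqrt(2) + 3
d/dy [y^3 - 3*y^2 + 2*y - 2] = 3*y^2 - 6*y + 2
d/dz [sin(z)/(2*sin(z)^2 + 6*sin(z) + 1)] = cos(z)*cos(2*z)/(6*sin(z) - cos(2*z) + 2)^2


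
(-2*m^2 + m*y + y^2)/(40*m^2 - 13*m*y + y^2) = (-2*m^2 + m*y + y^2)/(40*m^2 - 13*m*y + y^2)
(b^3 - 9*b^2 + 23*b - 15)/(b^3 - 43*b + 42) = (b^2 - 8*b + 15)/(b^2 + b - 42)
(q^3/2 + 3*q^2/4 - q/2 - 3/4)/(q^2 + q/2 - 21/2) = (q^3 + 3*q^2/2 - q - 3/2)/(2*q^2 + q - 21)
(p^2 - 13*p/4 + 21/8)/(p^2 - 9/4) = (4*p - 7)/(2*(2*p + 3))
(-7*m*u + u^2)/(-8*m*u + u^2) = (7*m - u)/(8*m - u)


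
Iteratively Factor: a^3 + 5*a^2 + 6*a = (a + 3)*(a^2 + 2*a) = a*(a + 3)*(a + 2)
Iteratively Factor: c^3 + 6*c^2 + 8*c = (c)*(c^2 + 6*c + 8) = c*(c + 2)*(c + 4)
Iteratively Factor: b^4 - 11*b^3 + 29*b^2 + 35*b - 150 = (b - 5)*(b^3 - 6*b^2 - b + 30) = (b - 5)*(b - 3)*(b^2 - 3*b - 10) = (b - 5)*(b - 3)*(b + 2)*(b - 5)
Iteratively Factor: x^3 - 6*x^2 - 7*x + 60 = (x - 4)*(x^2 - 2*x - 15) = (x - 4)*(x + 3)*(x - 5)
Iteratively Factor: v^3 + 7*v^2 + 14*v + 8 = (v + 4)*(v^2 + 3*v + 2) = (v + 2)*(v + 4)*(v + 1)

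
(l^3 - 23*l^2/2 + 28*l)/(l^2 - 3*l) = (l^2 - 23*l/2 + 28)/(l - 3)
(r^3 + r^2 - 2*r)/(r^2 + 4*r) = (r^2 + r - 2)/(r + 4)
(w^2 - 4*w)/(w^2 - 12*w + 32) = w/(w - 8)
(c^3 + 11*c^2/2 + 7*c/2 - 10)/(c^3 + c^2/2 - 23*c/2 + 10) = (2*c + 5)/(2*c - 5)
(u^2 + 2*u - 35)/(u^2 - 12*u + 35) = (u + 7)/(u - 7)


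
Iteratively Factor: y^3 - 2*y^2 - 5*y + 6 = (y - 3)*(y^2 + y - 2) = (y - 3)*(y - 1)*(y + 2)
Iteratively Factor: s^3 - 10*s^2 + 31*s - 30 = (s - 5)*(s^2 - 5*s + 6) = (s - 5)*(s - 3)*(s - 2)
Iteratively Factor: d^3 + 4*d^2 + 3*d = (d)*(d^2 + 4*d + 3) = d*(d + 3)*(d + 1)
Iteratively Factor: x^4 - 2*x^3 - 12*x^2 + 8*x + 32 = (x - 4)*(x^3 + 2*x^2 - 4*x - 8) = (x - 4)*(x + 2)*(x^2 - 4) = (x - 4)*(x - 2)*(x + 2)*(x + 2)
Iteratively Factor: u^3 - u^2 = (u - 1)*(u^2) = u*(u - 1)*(u)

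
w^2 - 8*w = w*(w - 8)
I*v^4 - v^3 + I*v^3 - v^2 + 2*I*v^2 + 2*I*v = v*(v - I)*(v + 2*I)*(I*v + I)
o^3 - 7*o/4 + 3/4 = (o - 1)*(o - 1/2)*(o + 3/2)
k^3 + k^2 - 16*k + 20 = (k - 2)^2*(k + 5)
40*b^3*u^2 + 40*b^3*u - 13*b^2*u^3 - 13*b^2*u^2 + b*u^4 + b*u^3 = u*(-8*b + u)*(-5*b + u)*(b*u + b)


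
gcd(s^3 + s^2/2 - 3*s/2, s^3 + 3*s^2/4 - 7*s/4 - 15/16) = s + 3/2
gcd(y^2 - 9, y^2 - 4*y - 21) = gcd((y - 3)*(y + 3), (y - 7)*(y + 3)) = y + 3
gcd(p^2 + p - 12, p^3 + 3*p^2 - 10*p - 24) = p^2 + p - 12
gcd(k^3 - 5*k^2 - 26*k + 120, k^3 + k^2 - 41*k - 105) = k + 5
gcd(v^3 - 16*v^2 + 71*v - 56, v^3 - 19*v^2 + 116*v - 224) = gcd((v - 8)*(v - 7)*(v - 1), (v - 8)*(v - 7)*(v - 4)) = v^2 - 15*v + 56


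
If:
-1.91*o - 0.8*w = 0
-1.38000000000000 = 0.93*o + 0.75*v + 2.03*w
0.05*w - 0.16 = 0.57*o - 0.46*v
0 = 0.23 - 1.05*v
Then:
No Solution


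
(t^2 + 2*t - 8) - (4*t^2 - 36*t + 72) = -3*t^2 + 38*t - 80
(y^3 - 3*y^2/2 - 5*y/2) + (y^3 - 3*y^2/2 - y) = 2*y^3 - 3*y^2 - 7*y/2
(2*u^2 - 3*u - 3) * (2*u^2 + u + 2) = 4*u^4 - 4*u^3 - 5*u^2 - 9*u - 6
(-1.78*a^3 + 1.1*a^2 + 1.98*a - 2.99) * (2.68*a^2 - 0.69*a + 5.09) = -4.7704*a^5 + 4.1762*a^4 - 4.5128*a^3 - 3.7804*a^2 + 12.1413*a - 15.2191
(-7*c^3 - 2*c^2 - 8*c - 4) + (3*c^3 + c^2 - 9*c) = -4*c^3 - c^2 - 17*c - 4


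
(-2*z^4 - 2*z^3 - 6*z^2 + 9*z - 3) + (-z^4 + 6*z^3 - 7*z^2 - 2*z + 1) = -3*z^4 + 4*z^3 - 13*z^2 + 7*z - 2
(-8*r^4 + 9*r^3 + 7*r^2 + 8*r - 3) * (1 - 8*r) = 64*r^5 - 80*r^4 - 47*r^3 - 57*r^2 + 32*r - 3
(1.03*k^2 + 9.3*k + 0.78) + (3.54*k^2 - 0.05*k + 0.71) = 4.57*k^2 + 9.25*k + 1.49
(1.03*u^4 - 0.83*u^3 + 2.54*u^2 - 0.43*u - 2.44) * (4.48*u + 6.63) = 4.6144*u^5 + 3.1105*u^4 + 5.8763*u^3 + 14.9138*u^2 - 13.7821*u - 16.1772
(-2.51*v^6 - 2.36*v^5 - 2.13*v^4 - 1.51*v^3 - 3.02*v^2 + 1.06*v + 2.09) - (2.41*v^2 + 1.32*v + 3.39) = -2.51*v^6 - 2.36*v^5 - 2.13*v^4 - 1.51*v^3 - 5.43*v^2 - 0.26*v - 1.3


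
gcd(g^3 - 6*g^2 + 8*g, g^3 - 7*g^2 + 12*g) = g^2 - 4*g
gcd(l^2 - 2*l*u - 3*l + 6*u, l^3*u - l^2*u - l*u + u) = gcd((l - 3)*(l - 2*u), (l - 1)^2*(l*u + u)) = 1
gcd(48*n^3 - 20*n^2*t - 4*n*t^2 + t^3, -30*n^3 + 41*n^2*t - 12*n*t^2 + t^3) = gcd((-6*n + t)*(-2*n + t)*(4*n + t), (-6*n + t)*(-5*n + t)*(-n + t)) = -6*n + t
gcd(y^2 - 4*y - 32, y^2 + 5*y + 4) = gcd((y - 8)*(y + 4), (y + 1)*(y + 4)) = y + 4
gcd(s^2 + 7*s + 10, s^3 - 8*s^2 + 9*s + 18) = 1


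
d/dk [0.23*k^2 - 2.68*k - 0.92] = 0.46*k - 2.68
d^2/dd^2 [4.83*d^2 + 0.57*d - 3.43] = 9.66000000000000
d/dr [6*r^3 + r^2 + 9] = 2*r*(9*r + 1)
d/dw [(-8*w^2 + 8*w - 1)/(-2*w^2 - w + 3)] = (24*w^2 - 52*w + 23)/(4*w^4 + 4*w^3 - 11*w^2 - 6*w + 9)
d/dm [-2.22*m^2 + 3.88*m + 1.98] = 3.88 - 4.44*m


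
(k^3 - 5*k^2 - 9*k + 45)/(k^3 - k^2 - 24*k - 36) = (k^2 - 8*k + 15)/(k^2 - 4*k - 12)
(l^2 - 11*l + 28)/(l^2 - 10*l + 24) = (l - 7)/(l - 6)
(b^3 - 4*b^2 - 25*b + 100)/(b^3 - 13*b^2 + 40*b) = (b^2 + b - 20)/(b*(b - 8))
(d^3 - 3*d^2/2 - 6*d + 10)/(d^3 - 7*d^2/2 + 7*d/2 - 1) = (2*d^2 + d - 10)/(2*d^2 - 3*d + 1)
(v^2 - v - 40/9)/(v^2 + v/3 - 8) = (v + 5/3)/(v + 3)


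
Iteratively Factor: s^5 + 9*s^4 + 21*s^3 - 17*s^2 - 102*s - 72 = (s - 2)*(s^4 + 11*s^3 + 43*s^2 + 69*s + 36) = (s - 2)*(s + 3)*(s^3 + 8*s^2 + 19*s + 12) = (s - 2)*(s + 1)*(s + 3)*(s^2 + 7*s + 12) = (s - 2)*(s + 1)*(s + 3)*(s + 4)*(s + 3)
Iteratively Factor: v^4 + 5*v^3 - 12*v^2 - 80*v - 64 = (v + 4)*(v^3 + v^2 - 16*v - 16) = (v + 4)^2*(v^2 - 3*v - 4) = (v - 4)*(v + 4)^2*(v + 1)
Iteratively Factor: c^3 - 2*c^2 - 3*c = (c - 3)*(c^2 + c) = (c - 3)*(c + 1)*(c)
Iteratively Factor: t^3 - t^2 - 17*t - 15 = (t + 3)*(t^2 - 4*t - 5) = (t - 5)*(t + 3)*(t + 1)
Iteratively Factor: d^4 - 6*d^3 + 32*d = (d - 4)*(d^3 - 2*d^2 - 8*d) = d*(d - 4)*(d^2 - 2*d - 8) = d*(d - 4)^2*(d + 2)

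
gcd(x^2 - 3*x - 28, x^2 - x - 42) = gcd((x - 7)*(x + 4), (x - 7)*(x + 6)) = x - 7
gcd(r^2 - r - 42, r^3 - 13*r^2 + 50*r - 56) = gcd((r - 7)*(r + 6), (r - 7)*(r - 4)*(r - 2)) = r - 7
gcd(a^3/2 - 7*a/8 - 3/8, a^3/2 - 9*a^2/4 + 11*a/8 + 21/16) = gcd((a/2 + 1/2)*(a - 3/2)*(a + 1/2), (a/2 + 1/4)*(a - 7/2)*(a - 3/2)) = a^2 - a - 3/4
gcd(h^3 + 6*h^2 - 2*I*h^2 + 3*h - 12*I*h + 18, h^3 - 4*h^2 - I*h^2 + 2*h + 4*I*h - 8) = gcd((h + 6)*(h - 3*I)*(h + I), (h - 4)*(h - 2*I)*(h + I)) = h + I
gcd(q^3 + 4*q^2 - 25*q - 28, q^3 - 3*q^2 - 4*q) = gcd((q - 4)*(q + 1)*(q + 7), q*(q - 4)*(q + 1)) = q^2 - 3*q - 4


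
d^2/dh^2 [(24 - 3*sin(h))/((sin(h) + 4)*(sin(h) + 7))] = 3*(sin(h)^5 - 43*sin(h)^4 - 434*sin(h)^3 - 332*sin(h)^2 + 3944*sin(h) + 2104)/((sin(h) + 4)^3*(sin(h) + 7)^3)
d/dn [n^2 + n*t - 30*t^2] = 2*n + t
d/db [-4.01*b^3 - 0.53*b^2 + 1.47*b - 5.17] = -12.03*b^2 - 1.06*b + 1.47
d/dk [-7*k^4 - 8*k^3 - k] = -28*k^3 - 24*k^2 - 1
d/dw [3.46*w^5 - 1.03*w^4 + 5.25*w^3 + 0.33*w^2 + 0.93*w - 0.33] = 17.3*w^4 - 4.12*w^3 + 15.75*w^2 + 0.66*w + 0.93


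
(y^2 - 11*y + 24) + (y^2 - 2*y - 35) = 2*y^2 - 13*y - 11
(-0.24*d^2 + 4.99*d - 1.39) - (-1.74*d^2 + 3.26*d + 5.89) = 1.5*d^2 + 1.73*d - 7.28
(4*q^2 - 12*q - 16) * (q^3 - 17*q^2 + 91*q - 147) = 4*q^5 - 80*q^4 + 552*q^3 - 1408*q^2 + 308*q + 2352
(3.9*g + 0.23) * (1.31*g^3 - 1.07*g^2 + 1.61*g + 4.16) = 5.109*g^4 - 3.8717*g^3 + 6.0329*g^2 + 16.5943*g + 0.9568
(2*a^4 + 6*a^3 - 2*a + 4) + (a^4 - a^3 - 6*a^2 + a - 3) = 3*a^4 + 5*a^3 - 6*a^2 - a + 1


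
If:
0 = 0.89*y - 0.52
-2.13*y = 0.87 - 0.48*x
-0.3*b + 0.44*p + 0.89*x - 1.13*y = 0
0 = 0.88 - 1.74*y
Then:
No Solution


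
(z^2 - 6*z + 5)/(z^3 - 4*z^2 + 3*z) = (z - 5)/(z*(z - 3))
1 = 1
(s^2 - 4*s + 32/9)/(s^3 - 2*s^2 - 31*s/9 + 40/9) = (3*s - 4)/(3*s^2 + 2*s - 5)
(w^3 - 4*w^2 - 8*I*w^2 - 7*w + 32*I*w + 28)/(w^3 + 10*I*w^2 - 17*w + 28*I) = (w^2 - w*(4 + 7*I) + 28*I)/(w^2 + 11*I*w - 28)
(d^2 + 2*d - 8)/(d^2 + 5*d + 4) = (d - 2)/(d + 1)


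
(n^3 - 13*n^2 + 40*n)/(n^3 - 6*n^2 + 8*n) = (n^2 - 13*n + 40)/(n^2 - 6*n + 8)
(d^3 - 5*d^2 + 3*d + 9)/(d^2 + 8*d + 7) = (d^2 - 6*d + 9)/(d + 7)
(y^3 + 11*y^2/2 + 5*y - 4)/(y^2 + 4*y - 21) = (y^3 + 11*y^2/2 + 5*y - 4)/(y^2 + 4*y - 21)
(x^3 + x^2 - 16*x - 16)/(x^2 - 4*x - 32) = (x^2 - 3*x - 4)/(x - 8)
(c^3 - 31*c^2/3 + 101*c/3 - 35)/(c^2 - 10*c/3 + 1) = (3*c^2 - 22*c + 35)/(3*c - 1)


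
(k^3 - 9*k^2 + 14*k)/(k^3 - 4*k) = (k - 7)/(k + 2)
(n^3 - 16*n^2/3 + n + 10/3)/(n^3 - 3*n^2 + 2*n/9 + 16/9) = 3*(n - 5)/(3*n - 8)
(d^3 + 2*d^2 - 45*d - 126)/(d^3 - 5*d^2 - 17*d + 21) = (d + 6)/(d - 1)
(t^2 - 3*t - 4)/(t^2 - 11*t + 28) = (t + 1)/(t - 7)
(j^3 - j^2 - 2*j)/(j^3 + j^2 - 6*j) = (j + 1)/(j + 3)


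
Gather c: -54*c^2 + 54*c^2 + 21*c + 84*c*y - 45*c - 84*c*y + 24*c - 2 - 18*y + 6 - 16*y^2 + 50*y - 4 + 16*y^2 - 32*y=0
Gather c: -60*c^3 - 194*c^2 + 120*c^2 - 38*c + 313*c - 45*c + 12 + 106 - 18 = -60*c^3 - 74*c^2 + 230*c + 100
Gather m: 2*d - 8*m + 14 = 2*d - 8*m + 14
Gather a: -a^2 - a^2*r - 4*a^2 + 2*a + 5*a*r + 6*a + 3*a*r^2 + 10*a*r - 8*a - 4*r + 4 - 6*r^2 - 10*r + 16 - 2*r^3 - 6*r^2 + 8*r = a^2*(-r - 5) + a*(3*r^2 + 15*r) - 2*r^3 - 12*r^2 - 6*r + 20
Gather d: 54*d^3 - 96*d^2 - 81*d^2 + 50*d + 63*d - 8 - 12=54*d^3 - 177*d^2 + 113*d - 20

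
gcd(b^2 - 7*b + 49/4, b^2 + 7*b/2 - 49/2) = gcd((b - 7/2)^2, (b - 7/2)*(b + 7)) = b - 7/2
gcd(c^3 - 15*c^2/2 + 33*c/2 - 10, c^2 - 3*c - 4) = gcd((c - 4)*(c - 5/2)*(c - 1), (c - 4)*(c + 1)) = c - 4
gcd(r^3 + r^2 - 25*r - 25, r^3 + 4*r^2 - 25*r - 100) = r^2 - 25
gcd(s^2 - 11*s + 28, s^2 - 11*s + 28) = s^2 - 11*s + 28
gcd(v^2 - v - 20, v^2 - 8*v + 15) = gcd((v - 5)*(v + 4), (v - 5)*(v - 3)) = v - 5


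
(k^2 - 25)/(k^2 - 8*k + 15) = (k + 5)/(k - 3)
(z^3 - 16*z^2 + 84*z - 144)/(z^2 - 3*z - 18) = (z^2 - 10*z + 24)/(z + 3)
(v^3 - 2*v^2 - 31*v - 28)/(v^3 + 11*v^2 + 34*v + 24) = (v - 7)/(v + 6)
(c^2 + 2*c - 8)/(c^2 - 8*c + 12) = (c + 4)/(c - 6)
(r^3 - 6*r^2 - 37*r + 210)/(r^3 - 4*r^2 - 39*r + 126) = (r - 5)/(r - 3)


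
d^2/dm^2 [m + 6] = 0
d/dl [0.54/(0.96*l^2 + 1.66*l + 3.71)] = (-1.0368*l - 0.8964)/(0.96*l^2 + 1.66*l + 3.71)^2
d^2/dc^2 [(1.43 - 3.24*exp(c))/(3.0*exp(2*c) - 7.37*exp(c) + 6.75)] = (-29.16*exp(4*c) - 20.1564000000001*exp(3*c) + 298.8081*exp(2*c) - 199.338733*exp(c) - 76.483575)*exp(c)/(27.0*exp(6*c) - 198.99*exp(5*c) + 671.1021*exp(4*c) - 1295.770553*exp(3*c) + 1509.979725*exp(2*c) - 1007.386875*exp(c) + 307.546875)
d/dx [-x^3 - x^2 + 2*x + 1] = -3*x^2 - 2*x + 2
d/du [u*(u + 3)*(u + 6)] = 3*u^2 + 18*u + 18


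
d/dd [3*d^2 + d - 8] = 6*d + 1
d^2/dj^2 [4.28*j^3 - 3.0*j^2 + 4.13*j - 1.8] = 25.68*j - 6.0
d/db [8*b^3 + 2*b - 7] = 24*b^2 + 2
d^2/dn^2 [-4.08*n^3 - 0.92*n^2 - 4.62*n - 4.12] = -24.48*n - 1.84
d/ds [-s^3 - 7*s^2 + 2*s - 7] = -3*s^2 - 14*s + 2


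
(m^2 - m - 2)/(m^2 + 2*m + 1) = (m - 2)/(m + 1)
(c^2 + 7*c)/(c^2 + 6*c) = (c + 7)/(c + 6)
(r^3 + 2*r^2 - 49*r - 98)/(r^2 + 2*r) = r - 49/r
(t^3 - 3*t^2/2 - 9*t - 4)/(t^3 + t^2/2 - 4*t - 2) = (t - 4)/(t - 2)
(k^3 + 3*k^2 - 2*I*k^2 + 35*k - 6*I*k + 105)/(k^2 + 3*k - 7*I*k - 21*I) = k + 5*I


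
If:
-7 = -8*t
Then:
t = 7/8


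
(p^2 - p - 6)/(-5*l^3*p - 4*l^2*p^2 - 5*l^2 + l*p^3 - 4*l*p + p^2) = (-p^2 + p + 6)/(5*l^3*p + 4*l^2*p^2 + 5*l^2 - l*p^3 + 4*l*p - p^2)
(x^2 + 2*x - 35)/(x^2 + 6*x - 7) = (x - 5)/(x - 1)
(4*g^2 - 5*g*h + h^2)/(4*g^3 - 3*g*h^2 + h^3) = (4*g^2 - 5*g*h + h^2)/(4*g^3 - 3*g*h^2 + h^3)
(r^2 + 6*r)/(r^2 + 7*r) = (r + 6)/(r + 7)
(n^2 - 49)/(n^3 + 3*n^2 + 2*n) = (n^2 - 49)/(n*(n^2 + 3*n + 2))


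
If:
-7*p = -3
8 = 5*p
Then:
No Solution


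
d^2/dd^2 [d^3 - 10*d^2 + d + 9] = 6*d - 20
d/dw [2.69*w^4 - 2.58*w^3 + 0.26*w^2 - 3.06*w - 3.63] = 10.76*w^3 - 7.74*w^2 + 0.52*w - 3.06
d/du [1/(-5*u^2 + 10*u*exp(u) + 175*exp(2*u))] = 2*(-u*exp(u) + u - 35*exp(2*u) - exp(u))/(5*(-u^2 + 2*u*exp(u) + 35*exp(2*u))^2)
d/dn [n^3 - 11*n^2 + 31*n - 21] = 3*n^2 - 22*n + 31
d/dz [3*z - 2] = 3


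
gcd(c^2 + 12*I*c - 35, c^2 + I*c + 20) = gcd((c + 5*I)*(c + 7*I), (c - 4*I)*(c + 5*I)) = c + 5*I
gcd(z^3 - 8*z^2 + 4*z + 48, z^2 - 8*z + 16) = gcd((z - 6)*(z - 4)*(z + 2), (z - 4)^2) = z - 4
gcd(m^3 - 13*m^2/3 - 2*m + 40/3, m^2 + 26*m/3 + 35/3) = m + 5/3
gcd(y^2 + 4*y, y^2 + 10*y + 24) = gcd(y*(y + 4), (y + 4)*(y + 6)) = y + 4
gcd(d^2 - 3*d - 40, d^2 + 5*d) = d + 5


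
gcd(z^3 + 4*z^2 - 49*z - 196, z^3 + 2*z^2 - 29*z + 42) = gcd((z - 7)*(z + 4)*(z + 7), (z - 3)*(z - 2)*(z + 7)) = z + 7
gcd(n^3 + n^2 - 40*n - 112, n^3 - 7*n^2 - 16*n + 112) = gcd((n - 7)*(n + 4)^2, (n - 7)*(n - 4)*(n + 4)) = n^2 - 3*n - 28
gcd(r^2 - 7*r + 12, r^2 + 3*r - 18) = r - 3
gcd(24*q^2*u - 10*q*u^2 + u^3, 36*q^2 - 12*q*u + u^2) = 6*q - u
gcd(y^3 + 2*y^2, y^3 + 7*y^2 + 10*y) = y^2 + 2*y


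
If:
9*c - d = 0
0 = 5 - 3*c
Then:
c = 5/3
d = 15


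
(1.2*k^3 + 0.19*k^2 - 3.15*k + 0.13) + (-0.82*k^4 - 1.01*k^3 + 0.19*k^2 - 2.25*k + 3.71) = -0.82*k^4 + 0.19*k^3 + 0.38*k^2 - 5.4*k + 3.84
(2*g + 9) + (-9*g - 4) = 5 - 7*g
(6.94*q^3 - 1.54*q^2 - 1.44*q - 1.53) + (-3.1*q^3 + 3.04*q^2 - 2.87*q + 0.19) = 3.84*q^3 + 1.5*q^2 - 4.31*q - 1.34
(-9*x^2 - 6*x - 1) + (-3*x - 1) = -9*x^2 - 9*x - 2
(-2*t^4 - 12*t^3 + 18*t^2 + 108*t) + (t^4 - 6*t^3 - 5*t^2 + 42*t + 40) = -t^4 - 18*t^3 + 13*t^2 + 150*t + 40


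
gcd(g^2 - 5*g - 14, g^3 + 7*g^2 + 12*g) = 1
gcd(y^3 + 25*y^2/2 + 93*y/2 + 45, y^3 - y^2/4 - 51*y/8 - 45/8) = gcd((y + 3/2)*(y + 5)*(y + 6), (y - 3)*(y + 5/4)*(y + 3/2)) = y + 3/2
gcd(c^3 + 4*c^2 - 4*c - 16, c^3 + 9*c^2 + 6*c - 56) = c^2 + 2*c - 8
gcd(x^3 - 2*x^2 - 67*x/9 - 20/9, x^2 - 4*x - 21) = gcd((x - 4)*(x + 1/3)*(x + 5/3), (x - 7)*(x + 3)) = 1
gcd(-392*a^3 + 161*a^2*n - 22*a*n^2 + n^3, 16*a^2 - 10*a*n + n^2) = 8*a - n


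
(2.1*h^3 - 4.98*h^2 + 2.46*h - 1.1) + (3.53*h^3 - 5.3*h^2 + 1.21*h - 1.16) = 5.63*h^3 - 10.28*h^2 + 3.67*h - 2.26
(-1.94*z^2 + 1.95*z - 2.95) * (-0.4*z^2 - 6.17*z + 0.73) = 0.776*z^4 + 11.1898*z^3 - 12.2677*z^2 + 19.625*z - 2.1535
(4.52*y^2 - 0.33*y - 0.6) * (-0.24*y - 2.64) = -1.0848*y^3 - 11.8536*y^2 + 1.0152*y + 1.584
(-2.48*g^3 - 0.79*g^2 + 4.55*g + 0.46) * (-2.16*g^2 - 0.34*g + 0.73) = 5.3568*g^5 + 2.5496*g^4 - 11.3698*g^3 - 3.1173*g^2 + 3.1651*g + 0.3358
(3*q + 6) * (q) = 3*q^2 + 6*q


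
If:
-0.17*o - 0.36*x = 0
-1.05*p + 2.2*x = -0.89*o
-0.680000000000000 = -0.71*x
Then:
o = -2.03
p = 0.29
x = 0.96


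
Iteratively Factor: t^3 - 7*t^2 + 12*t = (t - 4)*(t^2 - 3*t) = (t - 4)*(t - 3)*(t)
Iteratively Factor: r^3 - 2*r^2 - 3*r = (r)*(r^2 - 2*r - 3) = r*(r + 1)*(r - 3)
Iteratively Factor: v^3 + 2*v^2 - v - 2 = (v + 1)*(v^2 + v - 2) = (v + 1)*(v + 2)*(v - 1)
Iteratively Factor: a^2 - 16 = (a + 4)*(a - 4)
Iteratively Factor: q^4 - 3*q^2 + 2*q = (q - 1)*(q^3 + q^2 - 2*q) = (q - 1)^2*(q^2 + 2*q) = q*(q - 1)^2*(q + 2)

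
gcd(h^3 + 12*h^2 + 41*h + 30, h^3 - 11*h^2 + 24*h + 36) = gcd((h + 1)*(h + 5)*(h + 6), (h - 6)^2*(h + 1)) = h + 1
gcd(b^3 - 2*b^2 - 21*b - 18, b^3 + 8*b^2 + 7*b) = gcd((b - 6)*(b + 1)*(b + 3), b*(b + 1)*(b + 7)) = b + 1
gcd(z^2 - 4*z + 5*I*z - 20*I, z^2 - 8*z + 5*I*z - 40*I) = z + 5*I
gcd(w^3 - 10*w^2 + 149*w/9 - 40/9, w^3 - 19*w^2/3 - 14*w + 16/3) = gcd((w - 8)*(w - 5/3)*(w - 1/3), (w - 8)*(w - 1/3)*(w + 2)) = w^2 - 25*w/3 + 8/3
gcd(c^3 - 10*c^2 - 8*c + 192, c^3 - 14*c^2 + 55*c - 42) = c - 6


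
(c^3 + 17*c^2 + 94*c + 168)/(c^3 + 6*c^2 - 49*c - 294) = (c + 4)/(c - 7)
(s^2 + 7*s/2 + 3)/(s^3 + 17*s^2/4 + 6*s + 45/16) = 8*(s + 2)/(8*s^2 + 22*s + 15)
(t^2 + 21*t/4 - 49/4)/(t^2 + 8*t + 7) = (t - 7/4)/(t + 1)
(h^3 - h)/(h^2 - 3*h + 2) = h*(h + 1)/(h - 2)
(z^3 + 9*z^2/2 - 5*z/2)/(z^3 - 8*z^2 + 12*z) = (2*z^2 + 9*z - 5)/(2*(z^2 - 8*z + 12))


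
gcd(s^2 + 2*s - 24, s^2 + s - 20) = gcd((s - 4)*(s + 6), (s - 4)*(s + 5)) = s - 4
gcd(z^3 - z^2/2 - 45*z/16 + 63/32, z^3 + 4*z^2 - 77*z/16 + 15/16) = z - 3/4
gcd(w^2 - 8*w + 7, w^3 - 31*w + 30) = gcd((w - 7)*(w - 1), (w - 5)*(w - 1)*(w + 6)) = w - 1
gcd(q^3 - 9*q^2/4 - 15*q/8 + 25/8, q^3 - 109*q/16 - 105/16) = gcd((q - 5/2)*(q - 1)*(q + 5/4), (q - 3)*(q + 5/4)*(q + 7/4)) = q + 5/4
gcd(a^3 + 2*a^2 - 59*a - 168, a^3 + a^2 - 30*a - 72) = a + 3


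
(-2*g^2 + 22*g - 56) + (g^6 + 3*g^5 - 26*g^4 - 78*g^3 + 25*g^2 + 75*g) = g^6 + 3*g^5 - 26*g^4 - 78*g^3 + 23*g^2 + 97*g - 56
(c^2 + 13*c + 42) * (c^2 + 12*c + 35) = c^4 + 25*c^3 + 233*c^2 + 959*c + 1470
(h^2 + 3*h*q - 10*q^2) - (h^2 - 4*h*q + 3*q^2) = 7*h*q - 13*q^2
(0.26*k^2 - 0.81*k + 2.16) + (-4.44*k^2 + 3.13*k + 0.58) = -4.18*k^2 + 2.32*k + 2.74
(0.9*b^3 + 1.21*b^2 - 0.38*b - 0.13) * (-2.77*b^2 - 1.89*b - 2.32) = -2.493*b^5 - 5.0527*b^4 - 3.3223*b^3 - 1.7289*b^2 + 1.1273*b + 0.3016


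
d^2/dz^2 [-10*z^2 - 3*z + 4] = -20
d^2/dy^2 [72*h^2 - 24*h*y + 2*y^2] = 4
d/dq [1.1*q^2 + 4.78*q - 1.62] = 2.2*q + 4.78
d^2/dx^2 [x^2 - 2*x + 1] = 2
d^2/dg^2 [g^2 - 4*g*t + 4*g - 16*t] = 2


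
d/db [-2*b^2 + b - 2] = 1 - 4*b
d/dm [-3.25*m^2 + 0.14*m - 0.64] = 0.14 - 6.5*m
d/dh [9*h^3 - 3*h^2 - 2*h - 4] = 27*h^2 - 6*h - 2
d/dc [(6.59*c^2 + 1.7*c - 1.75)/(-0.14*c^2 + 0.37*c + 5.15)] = (2.6763*c^2 + 67.387*c + 9.4025)/(0.0196*c^4 - 0.1036*c^3 - 1.3051*c^2 + 3.811*c + 26.5225)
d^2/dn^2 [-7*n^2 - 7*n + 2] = -14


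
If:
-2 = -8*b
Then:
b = 1/4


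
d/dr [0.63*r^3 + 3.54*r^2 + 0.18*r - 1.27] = 1.89*r^2 + 7.08*r + 0.18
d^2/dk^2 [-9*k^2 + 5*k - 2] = -18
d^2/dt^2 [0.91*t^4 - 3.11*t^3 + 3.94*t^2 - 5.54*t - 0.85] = 10.92*t^2 - 18.66*t + 7.88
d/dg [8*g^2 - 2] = 16*g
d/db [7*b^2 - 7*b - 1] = 14*b - 7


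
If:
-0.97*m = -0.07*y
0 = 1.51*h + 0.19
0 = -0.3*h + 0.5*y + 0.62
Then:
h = -0.13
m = -0.09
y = -1.32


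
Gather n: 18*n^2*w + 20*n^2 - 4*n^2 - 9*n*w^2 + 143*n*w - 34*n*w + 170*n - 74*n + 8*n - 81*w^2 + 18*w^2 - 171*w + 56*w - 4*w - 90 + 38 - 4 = n^2*(18*w + 16) + n*(-9*w^2 + 109*w + 104) - 63*w^2 - 119*w - 56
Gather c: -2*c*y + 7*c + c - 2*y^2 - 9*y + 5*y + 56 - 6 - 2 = c*(8 - 2*y) - 2*y^2 - 4*y + 48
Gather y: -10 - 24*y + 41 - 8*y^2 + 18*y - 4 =-8*y^2 - 6*y + 27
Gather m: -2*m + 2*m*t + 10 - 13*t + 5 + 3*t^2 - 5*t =m*(2*t - 2) + 3*t^2 - 18*t + 15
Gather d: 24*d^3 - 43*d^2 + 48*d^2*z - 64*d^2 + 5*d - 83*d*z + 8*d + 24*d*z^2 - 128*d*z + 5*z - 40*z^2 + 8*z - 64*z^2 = 24*d^3 + d^2*(48*z - 107) + d*(24*z^2 - 211*z + 13) - 104*z^2 + 13*z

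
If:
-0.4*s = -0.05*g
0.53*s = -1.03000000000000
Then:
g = -15.55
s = -1.94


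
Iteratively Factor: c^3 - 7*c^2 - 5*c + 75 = (c - 5)*(c^2 - 2*c - 15) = (c - 5)^2*(c + 3)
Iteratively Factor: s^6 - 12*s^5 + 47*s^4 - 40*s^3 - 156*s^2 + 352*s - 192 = (s - 4)*(s^5 - 8*s^4 + 15*s^3 + 20*s^2 - 76*s + 48) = (s - 4)*(s - 2)*(s^4 - 6*s^3 + 3*s^2 + 26*s - 24) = (s - 4)*(s - 2)*(s - 1)*(s^3 - 5*s^2 - 2*s + 24) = (s - 4)*(s - 3)*(s - 2)*(s - 1)*(s^2 - 2*s - 8) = (s - 4)^2*(s - 3)*(s - 2)*(s - 1)*(s + 2)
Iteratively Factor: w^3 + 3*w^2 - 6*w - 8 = (w - 2)*(w^2 + 5*w + 4) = (w - 2)*(w + 4)*(w + 1)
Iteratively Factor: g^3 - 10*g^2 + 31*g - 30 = (g - 3)*(g^2 - 7*g + 10) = (g - 5)*(g - 3)*(g - 2)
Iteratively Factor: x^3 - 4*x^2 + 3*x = (x - 3)*(x^2 - x) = (x - 3)*(x - 1)*(x)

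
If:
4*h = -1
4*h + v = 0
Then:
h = -1/4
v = 1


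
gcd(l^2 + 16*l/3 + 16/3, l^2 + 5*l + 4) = l + 4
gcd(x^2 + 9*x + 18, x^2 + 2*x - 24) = x + 6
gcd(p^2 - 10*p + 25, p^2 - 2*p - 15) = p - 5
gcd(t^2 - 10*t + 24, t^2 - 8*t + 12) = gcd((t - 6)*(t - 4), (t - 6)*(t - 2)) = t - 6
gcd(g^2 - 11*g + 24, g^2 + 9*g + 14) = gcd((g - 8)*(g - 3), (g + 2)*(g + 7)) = 1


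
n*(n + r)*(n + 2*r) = n^3 + 3*n^2*r + 2*n*r^2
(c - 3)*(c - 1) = c^2 - 4*c + 3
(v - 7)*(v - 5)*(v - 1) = v^3 - 13*v^2 + 47*v - 35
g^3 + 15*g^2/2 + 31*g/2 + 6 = (g + 1/2)*(g + 3)*(g + 4)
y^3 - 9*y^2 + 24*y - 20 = (y - 5)*(y - 2)^2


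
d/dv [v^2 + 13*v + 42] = 2*v + 13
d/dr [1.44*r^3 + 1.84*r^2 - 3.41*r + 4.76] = 4.32*r^2 + 3.68*r - 3.41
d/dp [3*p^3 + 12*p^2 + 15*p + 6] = 9*p^2 + 24*p + 15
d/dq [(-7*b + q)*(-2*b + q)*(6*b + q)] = -40*b^2 - 6*b*q + 3*q^2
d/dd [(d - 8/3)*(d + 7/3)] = 2*d - 1/3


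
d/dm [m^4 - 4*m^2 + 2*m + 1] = 4*m^3 - 8*m + 2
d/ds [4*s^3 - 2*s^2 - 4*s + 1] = 12*s^2 - 4*s - 4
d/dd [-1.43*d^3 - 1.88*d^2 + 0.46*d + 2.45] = -4.29*d^2 - 3.76*d + 0.46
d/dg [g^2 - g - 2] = 2*g - 1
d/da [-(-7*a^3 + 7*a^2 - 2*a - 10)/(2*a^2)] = (7*a^3/2 - a - 10)/a^3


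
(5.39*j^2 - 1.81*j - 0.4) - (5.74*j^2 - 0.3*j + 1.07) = -0.350000000000001*j^2 - 1.51*j - 1.47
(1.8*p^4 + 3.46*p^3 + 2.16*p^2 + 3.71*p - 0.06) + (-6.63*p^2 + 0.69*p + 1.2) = 1.8*p^4 + 3.46*p^3 - 4.47*p^2 + 4.4*p + 1.14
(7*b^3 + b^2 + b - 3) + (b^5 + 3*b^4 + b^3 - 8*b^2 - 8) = b^5 + 3*b^4 + 8*b^3 - 7*b^2 + b - 11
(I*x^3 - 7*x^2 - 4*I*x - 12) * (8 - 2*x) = -2*I*x^4 + 14*x^3 + 8*I*x^3 - 56*x^2 + 8*I*x^2 + 24*x - 32*I*x - 96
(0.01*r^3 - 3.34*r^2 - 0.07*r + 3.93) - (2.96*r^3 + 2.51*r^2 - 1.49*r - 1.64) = -2.95*r^3 - 5.85*r^2 + 1.42*r + 5.57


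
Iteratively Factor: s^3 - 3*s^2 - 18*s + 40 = (s - 2)*(s^2 - s - 20) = (s - 2)*(s + 4)*(s - 5)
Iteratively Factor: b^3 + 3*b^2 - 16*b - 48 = (b - 4)*(b^2 + 7*b + 12) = (b - 4)*(b + 4)*(b + 3)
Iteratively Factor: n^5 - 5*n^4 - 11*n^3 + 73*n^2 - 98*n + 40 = (n - 5)*(n^4 - 11*n^2 + 18*n - 8) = (n - 5)*(n + 4)*(n^3 - 4*n^2 + 5*n - 2) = (n - 5)*(n - 2)*(n + 4)*(n^2 - 2*n + 1) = (n - 5)*(n - 2)*(n - 1)*(n + 4)*(n - 1)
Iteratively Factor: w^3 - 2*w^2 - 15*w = (w - 5)*(w^2 + 3*w) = (w - 5)*(w + 3)*(w)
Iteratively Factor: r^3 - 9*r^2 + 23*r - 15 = (r - 5)*(r^2 - 4*r + 3) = (r - 5)*(r - 1)*(r - 3)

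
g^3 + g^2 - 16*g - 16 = (g - 4)*(g + 1)*(g + 4)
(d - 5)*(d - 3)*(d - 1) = d^3 - 9*d^2 + 23*d - 15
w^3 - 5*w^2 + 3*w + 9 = (w - 3)^2*(w + 1)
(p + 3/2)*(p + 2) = p^2 + 7*p/2 + 3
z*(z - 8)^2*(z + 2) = z^4 - 14*z^3 + 32*z^2 + 128*z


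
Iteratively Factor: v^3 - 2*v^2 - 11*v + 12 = (v - 4)*(v^2 + 2*v - 3) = (v - 4)*(v - 1)*(v + 3)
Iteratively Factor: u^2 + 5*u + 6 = (u + 3)*(u + 2)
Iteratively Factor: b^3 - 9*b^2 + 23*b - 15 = (b - 1)*(b^2 - 8*b + 15) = (b - 3)*(b - 1)*(b - 5)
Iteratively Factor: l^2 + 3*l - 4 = (l + 4)*(l - 1)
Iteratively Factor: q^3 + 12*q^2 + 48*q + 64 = (q + 4)*(q^2 + 8*q + 16) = (q + 4)^2*(q + 4)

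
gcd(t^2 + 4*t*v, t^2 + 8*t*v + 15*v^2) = 1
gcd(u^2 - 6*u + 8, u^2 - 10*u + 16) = u - 2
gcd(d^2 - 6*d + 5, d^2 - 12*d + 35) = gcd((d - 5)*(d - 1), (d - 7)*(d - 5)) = d - 5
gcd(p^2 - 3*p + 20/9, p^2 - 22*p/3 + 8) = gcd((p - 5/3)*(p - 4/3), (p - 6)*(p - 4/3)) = p - 4/3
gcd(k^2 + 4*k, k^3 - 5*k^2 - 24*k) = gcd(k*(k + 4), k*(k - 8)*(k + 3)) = k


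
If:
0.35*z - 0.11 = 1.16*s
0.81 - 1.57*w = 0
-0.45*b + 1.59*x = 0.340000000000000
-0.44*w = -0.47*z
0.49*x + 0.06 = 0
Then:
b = -1.19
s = 0.05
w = 0.52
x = -0.12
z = 0.48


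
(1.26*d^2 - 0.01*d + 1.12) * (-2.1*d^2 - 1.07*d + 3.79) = -2.646*d^4 - 1.3272*d^3 + 2.4341*d^2 - 1.2363*d + 4.2448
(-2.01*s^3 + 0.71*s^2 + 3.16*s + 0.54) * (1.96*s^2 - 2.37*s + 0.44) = -3.9396*s^5 + 6.1553*s^4 + 3.6265*s^3 - 6.1184*s^2 + 0.1106*s + 0.2376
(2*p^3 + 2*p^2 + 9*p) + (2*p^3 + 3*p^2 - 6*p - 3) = 4*p^3 + 5*p^2 + 3*p - 3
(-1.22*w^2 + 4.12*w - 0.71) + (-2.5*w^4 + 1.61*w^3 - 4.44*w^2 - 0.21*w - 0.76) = -2.5*w^4 + 1.61*w^3 - 5.66*w^2 + 3.91*w - 1.47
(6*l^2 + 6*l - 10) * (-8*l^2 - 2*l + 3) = -48*l^4 - 60*l^3 + 86*l^2 + 38*l - 30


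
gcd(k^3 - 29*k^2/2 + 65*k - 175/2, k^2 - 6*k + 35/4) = k - 5/2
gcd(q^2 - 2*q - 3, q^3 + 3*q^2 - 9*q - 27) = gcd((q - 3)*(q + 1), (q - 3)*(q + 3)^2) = q - 3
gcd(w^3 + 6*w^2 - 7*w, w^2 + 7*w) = w^2 + 7*w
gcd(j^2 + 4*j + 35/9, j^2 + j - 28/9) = j + 7/3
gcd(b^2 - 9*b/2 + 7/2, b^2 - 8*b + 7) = b - 1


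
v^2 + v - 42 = (v - 6)*(v + 7)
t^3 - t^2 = t^2*(t - 1)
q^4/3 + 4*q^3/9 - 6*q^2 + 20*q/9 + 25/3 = (q/3 + 1/3)*(q - 3)*(q - 5/3)*(q + 5)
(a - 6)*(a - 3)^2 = a^3 - 12*a^2 + 45*a - 54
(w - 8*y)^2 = w^2 - 16*w*y + 64*y^2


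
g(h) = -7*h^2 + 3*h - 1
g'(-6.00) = 87.00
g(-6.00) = -271.00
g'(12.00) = -165.00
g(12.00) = -973.00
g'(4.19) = -55.66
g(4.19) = -111.32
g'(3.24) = -42.36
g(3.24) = -64.76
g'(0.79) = -8.06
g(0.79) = -3.00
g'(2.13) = -26.82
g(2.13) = -26.37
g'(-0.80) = 14.20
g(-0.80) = -7.88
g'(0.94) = -10.16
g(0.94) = -4.37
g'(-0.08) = 4.12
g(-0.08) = -1.28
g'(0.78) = -7.92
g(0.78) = -2.92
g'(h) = 3 - 14*h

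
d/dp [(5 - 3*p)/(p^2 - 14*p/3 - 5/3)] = 3*(9*p^2 - 30*p + 85)/(9*p^4 - 84*p^3 + 166*p^2 + 140*p + 25)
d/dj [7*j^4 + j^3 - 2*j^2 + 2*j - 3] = 28*j^3 + 3*j^2 - 4*j + 2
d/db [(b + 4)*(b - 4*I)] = 2*b + 4 - 4*I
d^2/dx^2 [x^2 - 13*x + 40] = 2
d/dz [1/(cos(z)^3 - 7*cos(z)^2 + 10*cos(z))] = (3*sin(z) + 10*sin(z)/cos(z)^2 - 14*tan(z))/((cos(z) - 5)^2*(cos(z) - 2)^2)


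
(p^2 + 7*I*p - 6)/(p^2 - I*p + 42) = (p + I)/(p - 7*I)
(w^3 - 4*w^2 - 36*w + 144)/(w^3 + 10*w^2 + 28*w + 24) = (w^2 - 10*w + 24)/(w^2 + 4*w + 4)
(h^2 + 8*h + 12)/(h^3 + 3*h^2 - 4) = (h + 6)/(h^2 + h - 2)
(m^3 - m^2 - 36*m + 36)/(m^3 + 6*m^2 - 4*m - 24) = (m^2 - 7*m + 6)/(m^2 - 4)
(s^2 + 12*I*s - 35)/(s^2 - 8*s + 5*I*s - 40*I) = (s + 7*I)/(s - 8)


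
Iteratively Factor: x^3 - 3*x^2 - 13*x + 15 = (x - 5)*(x^2 + 2*x - 3) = (x - 5)*(x + 3)*(x - 1)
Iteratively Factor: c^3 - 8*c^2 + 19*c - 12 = (c - 3)*(c^2 - 5*c + 4) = (c - 3)*(c - 1)*(c - 4)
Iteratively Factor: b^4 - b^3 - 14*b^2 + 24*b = (b + 4)*(b^3 - 5*b^2 + 6*b) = (b - 3)*(b + 4)*(b^2 - 2*b) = (b - 3)*(b - 2)*(b + 4)*(b)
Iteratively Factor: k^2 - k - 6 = (k - 3)*(k + 2)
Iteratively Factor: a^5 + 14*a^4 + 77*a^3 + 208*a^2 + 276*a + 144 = (a + 2)*(a^4 + 12*a^3 + 53*a^2 + 102*a + 72) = (a + 2)*(a + 3)*(a^3 + 9*a^2 + 26*a + 24) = (a + 2)^2*(a + 3)*(a^2 + 7*a + 12) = (a + 2)^2*(a + 3)^2*(a + 4)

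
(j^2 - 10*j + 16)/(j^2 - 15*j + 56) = (j - 2)/(j - 7)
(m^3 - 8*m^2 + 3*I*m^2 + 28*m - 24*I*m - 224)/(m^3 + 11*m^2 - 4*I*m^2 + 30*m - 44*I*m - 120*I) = (m^2 + m*(-8 + 7*I) - 56*I)/(m^2 + 11*m + 30)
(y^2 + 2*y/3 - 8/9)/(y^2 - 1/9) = (9*y^2 + 6*y - 8)/(9*y^2 - 1)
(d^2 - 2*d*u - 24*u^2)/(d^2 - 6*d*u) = (d + 4*u)/d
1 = 1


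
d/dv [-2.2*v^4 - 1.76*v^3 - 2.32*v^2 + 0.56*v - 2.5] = -8.8*v^3 - 5.28*v^2 - 4.64*v + 0.56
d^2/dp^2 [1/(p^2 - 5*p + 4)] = 2*(-p^2 + 5*p + (2*p - 5)^2 - 4)/(p^2 - 5*p + 4)^3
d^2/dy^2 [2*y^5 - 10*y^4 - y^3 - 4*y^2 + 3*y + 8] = 40*y^3 - 120*y^2 - 6*y - 8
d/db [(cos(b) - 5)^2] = 2*(5 - cos(b))*sin(b)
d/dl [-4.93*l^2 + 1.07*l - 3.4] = 1.07 - 9.86*l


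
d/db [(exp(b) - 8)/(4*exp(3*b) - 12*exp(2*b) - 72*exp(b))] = (-2*exp(3*b) + 27*exp(2*b) - 48*exp(b) - 144)*exp(-b)/(4*(exp(4*b) - 6*exp(3*b) - 27*exp(2*b) + 108*exp(b) + 324))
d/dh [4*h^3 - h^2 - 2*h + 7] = 12*h^2 - 2*h - 2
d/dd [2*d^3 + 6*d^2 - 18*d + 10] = 6*d^2 + 12*d - 18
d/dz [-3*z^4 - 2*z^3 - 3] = z^2*(-12*z - 6)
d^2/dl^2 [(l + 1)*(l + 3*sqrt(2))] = 2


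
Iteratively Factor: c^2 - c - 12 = (c - 4)*(c + 3)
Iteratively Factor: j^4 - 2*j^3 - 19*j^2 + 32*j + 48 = (j + 1)*(j^3 - 3*j^2 - 16*j + 48) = (j - 4)*(j + 1)*(j^2 + j - 12) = (j - 4)*(j - 3)*(j + 1)*(j + 4)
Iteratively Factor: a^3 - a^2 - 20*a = (a + 4)*(a^2 - 5*a) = (a - 5)*(a + 4)*(a)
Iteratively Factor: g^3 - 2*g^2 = (g)*(g^2 - 2*g) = g*(g - 2)*(g)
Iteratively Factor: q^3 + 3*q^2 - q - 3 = (q + 1)*(q^2 + 2*q - 3) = (q - 1)*(q + 1)*(q + 3)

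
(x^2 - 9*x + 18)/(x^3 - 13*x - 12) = (-x^2 + 9*x - 18)/(-x^3 + 13*x + 12)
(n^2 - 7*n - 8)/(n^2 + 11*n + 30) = (n^2 - 7*n - 8)/(n^2 + 11*n + 30)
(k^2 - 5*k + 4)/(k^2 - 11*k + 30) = (k^2 - 5*k + 4)/(k^2 - 11*k + 30)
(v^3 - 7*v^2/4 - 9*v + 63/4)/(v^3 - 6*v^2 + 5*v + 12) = (4*v^2 + 5*v - 21)/(4*(v^2 - 3*v - 4))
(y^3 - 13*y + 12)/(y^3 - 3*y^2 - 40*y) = (-y^3 + 13*y - 12)/(y*(-y^2 + 3*y + 40))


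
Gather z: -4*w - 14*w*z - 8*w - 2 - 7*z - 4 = -12*w + z*(-14*w - 7) - 6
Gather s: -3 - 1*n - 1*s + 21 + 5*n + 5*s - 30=4*n + 4*s - 12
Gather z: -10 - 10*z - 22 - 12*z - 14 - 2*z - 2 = -24*z - 48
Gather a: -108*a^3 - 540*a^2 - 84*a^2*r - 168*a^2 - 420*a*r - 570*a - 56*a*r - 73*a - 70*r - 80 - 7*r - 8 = -108*a^3 + a^2*(-84*r - 708) + a*(-476*r - 643) - 77*r - 88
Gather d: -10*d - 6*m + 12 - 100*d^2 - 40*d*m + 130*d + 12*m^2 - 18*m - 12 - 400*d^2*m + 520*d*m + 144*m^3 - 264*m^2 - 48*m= d^2*(-400*m - 100) + d*(480*m + 120) + 144*m^3 - 252*m^2 - 72*m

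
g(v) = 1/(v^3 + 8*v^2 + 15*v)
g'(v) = (-3*v^2 - 16*v - 15)/(v^3 + 8*v^2 + 15*v)^2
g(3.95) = 0.00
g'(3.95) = -0.00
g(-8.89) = -0.00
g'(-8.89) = -0.00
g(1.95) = 0.01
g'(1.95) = -0.01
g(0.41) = 0.13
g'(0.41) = -0.39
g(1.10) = 0.04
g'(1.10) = -0.05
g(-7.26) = -0.01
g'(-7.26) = -0.01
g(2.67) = 0.01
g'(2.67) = -0.01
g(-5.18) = -0.49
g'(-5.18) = -3.05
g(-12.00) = 0.00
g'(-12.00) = 0.00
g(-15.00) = 0.00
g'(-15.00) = 0.00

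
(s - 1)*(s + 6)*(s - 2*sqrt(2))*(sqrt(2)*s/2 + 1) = sqrt(2)*s^4/2 - s^3 + 5*sqrt(2)*s^3/2 - 5*sqrt(2)*s^2 - 5*s^2 - 10*sqrt(2)*s + 6*s + 12*sqrt(2)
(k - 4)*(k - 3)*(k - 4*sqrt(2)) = k^3 - 7*k^2 - 4*sqrt(2)*k^2 + 12*k + 28*sqrt(2)*k - 48*sqrt(2)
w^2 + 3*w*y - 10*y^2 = (w - 2*y)*(w + 5*y)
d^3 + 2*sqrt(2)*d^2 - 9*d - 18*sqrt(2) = (d - 3)*(d + 3)*(d + 2*sqrt(2))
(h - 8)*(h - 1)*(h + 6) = h^3 - 3*h^2 - 46*h + 48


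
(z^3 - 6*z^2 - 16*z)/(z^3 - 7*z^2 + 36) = z*(z - 8)/(z^2 - 9*z + 18)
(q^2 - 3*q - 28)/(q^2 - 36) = (q^2 - 3*q - 28)/(q^2 - 36)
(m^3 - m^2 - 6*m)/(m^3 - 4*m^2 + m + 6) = m*(m + 2)/(m^2 - m - 2)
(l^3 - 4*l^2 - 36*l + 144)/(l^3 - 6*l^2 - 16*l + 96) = (l + 6)/(l + 4)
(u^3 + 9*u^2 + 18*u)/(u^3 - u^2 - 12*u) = (u + 6)/(u - 4)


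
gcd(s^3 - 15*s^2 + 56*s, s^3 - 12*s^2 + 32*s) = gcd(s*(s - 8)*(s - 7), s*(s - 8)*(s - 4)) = s^2 - 8*s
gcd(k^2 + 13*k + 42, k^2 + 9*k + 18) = k + 6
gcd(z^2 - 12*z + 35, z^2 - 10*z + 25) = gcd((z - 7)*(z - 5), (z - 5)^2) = z - 5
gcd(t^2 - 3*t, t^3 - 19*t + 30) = t - 3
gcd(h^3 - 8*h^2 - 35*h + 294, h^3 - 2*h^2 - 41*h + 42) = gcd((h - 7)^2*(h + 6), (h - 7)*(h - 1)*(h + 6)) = h^2 - h - 42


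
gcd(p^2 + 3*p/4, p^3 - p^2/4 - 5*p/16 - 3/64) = 1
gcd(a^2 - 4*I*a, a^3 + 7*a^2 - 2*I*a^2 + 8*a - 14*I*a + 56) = a - 4*I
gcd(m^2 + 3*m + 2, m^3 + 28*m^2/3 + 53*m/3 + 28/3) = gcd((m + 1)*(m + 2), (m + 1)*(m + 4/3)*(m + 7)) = m + 1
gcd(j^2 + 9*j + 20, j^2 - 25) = j + 5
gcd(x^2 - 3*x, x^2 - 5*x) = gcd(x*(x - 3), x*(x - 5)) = x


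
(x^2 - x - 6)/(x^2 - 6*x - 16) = (x - 3)/(x - 8)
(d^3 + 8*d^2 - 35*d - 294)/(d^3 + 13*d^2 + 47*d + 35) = (d^2 + d - 42)/(d^2 + 6*d + 5)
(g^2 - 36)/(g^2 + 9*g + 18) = (g - 6)/(g + 3)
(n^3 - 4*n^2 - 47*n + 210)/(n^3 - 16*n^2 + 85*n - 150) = (n + 7)/(n - 5)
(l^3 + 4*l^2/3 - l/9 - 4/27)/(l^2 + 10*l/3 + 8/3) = (l^2 - 1/9)/(l + 2)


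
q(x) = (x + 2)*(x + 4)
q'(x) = 2*x + 6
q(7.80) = 115.64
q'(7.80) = 21.60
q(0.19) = 9.18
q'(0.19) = 6.38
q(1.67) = 20.81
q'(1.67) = 9.34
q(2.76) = 32.18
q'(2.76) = 11.52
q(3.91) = 46.75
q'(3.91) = 13.82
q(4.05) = 48.70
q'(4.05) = 14.10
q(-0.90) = 3.41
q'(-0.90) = 4.20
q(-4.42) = 1.02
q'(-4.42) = -2.84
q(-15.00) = 143.00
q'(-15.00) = -24.00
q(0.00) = 8.00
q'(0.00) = 6.00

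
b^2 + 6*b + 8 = (b + 2)*(b + 4)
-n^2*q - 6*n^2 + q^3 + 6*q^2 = (-n + q)*(n + q)*(q + 6)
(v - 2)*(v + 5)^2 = v^3 + 8*v^2 + 5*v - 50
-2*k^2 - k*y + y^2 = (-2*k + y)*(k + y)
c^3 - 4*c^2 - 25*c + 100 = (c - 5)*(c - 4)*(c + 5)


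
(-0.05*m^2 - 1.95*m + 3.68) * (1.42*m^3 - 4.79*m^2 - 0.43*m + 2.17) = -0.071*m^5 - 2.5295*m^4 + 14.5876*m^3 - 16.8972*m^2 - 5.8139*m + 7.9856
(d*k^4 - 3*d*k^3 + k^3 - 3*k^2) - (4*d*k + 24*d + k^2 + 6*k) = d*k^4 - 3*d*k^3 - 4*d*k - 24*d + k^3 - 4*k^2 - 6*k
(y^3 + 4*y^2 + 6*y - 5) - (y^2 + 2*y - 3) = y^3 + 3*y^2 + 4*y - 2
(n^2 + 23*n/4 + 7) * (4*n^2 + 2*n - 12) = 4*n^4 + 25*n^3 + 55*n^2/2 - 55*n - 84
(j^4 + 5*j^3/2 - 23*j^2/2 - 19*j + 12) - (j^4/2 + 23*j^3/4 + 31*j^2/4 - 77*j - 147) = j^4/2 - 13*j^3/4 - 77*j^2/4 + 58*j + 159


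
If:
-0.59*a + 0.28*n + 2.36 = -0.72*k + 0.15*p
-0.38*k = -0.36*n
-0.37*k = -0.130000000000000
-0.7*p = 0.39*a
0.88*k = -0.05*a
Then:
No Solution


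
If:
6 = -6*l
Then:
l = -1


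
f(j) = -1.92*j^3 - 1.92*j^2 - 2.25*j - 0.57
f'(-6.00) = -186.57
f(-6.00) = 358.53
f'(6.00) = -232.65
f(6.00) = -497.91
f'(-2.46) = -27.66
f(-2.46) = 21.93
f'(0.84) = -9.54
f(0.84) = -4.95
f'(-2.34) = -24.80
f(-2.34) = 18.78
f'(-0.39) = -1.63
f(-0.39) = 0.13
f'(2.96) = -64.08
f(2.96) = -73.85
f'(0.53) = -5.90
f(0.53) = -2.59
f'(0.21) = -3.31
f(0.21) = -1.14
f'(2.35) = -43.08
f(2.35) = -41.38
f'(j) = -5.76*j^2 - 3.84*j - 2.25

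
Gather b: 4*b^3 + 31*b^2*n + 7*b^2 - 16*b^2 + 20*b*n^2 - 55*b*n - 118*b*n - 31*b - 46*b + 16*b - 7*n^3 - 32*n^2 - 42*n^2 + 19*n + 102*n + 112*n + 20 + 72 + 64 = 4*b^3 + b^2*(31*n - 9) + b*(20*n^2 - 173*n - 61) - 7*n^3 - 74*n^2 + 233*n + 156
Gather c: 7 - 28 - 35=-56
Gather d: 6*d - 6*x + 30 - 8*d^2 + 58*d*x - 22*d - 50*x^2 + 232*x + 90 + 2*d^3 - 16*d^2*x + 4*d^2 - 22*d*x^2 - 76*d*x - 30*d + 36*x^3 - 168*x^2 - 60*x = 2*d^3 + d^2*(-16*x - 4) + d*(-22*x^2 - 18*x - 46) + 36*x^3 - 218*x^2 + 166*x + 120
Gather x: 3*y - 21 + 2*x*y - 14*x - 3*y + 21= x*(2*y - 14)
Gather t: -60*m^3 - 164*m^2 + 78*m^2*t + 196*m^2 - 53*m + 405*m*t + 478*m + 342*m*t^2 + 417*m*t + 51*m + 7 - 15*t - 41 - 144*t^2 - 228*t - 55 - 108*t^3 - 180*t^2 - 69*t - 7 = -60*m^3 + 32*m^2 + 476*m - 108*t^3 + t^2*(342*m - 324) + t*(78*m^2 + 822*m - 312) - 96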